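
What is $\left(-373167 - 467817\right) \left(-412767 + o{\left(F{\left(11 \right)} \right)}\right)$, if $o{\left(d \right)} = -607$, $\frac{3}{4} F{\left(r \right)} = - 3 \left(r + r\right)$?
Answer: $347640920016$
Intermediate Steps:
$F{\left(r \right)} = - 8 r$ ($F{\left(r \right)} = \frac{4 \left(- 3 \left(r + r\right)\right)}{3} = \frac{4 \left(- 3 \cdot 2 r\right)}{3} = \frac{4 \left(- 6 r\right)}{3} = - 8 r$)
$\left(-373167 - 467817\right) \left(-412767 + o{\left(F{\left(11 \right)} \right)}\right) = \left(-373167 - 467817\right) \left(-412767 - 607\right) = \left(-840984\right) \left(-413374\right) = 347640920016$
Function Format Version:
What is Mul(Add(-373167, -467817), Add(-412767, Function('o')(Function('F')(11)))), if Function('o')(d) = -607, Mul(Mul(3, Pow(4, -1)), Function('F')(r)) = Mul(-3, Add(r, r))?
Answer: 347640920016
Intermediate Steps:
Function('F')(r) = Mul(-8, r) (Function('F')(r) = Mul(Rational(4, 3), Mul(-3, Add(r, r))) = Mul(Rational(4, 3), Mul(-3, Mul(2, r))) = Mul(Rational(4, 3), Mul(-6, r)) = Mul(-8, r))
Mul(Add(-373167, -467817), Add(-412767, Function('o')(Function('F')(11)))) = Mul(Add(-373167, -467817), Add(-412767, -607)) = Mul(-840984, -413374) = 347640920016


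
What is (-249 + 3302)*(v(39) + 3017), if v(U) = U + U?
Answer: 9449035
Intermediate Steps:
v(U) = 2*U
(-249 + 3302)*(v(39) + 3017) = (-249 + 3302)*(2*39 + 3017) = 3053*(78 + 3017) = 3053*3095 = 9449035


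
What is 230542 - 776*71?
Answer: 175446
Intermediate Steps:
230542 - 776*71 = 230542 - 1*55096 = 230542 - 55096 = 175446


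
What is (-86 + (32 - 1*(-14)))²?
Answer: 1600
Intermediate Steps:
(-86 + (32 - 1*(-14)))² = (-86 + (32 + 14))² = (-86 + 46)² = (-40)² = 1600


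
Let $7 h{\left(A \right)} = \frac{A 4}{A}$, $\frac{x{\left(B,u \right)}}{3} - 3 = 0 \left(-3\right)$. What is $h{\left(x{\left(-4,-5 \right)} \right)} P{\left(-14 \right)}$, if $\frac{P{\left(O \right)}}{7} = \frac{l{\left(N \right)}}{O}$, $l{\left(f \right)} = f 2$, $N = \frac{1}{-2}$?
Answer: $\frac{2}{7} \approx 0.28571$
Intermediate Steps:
$x{\left(B,u \right)} = 9$ ($x{\left(B,u \right)} = 9 + 3 \cdot 0 \left(-3\right) = 9 + 3 \cdot 0 = 9 + 0 = 9$)
$N = - \frac{1}{2} \approx -0.5$
$h{\left(A \right)} = \frac{4}{7}$ ($h{\left(A \right)} = \frac{A 4 \frac{1}{A}}{7} = \frac{4 A \frac{1}{A}}{7} = \frac{1}{7} \cdot 4 = \frac{4}{7}$)
$l{\left(f \right)} = 2 f$
$P{\left(O \right)} = - \frac{7}{O}$ ($P{\left(O \right)} = 7 \frac{2 \left(- \frac{1}{2}\right)}{O} = 7 \left(- \frac{1}{O}\right) = - \frac{7}{O}$)
$h{\left(x{\left(-4,-5 \right)} \right)} P{\left(-14 \right)} = \frac{4 \left(- \frac{7}{-14}\right)}{7} = \frac{4 \left(\left(-7\right) \left(- \frac{1}{14}\right)\right)}{7} = \frac{4}{7} \cdot \frac{1}{2} = \frac{2}{7}$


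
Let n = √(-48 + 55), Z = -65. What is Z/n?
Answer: -65*√7/7 ≈ -24.568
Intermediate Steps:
n = √7 ≈ 2.6458
Z/n = -65*√7/7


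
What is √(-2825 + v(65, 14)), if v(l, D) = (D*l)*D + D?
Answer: √9929 ≈ 99.644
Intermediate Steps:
v(l, D) = D + l*D² (v(l, D) = l*D² + D = D + l*D²)
√(-2825 + v(65, 14)) = √(-2825 + 14*(1 + 14*65)) = √(-2825 + 14*(1 + 910)) = √(-2825 + 14*911) = √(-2825 + 12754) = √9929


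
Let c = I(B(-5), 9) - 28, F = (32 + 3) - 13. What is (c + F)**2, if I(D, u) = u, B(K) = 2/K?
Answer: 9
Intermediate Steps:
F = 22 (F = 35 - 13 = 22)
c = -19 (c = 9 - 28 = -19)
(c + F)**2 = (-19 + 22)**2 = 3**2 = 9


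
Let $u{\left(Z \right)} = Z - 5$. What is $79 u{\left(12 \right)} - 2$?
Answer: $551$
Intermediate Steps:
$u{\left(Z \right)} = -5 + Z$ ($u{\left(Z \right)} = Z - 5 = -5 + Z$)
$79 u{\left(12 \right)} - 2 = 79 \left(-5 + 12\right) - 2 = 79 \cdot 7 - 2 = 553 - 2 = 551$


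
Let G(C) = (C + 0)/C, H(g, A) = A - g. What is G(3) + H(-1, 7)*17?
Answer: 137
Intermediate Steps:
G(C) = 1 (G(C) = C/C = 1)
G(3) + H(-1, 7)*17 = 1 + (7 - 1*(-1))*17 = 1 + (7 + 1)*17 = 1 + 8*17 = 1 + 136 = 137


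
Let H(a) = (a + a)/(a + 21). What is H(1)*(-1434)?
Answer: -1434/11 ≈ -130.36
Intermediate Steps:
H(a) = 2*a/(21 + a) (H(a) = (2*a)/(21 + a) = 2*a/(21 + a))
H(1)*(-1434) = (2*1/(21 + 1))*(-1434) = (2*1/22)*(-1434) = (2*1*(1/22))*(-1434) = (1/11)*(-1434) = -1434/11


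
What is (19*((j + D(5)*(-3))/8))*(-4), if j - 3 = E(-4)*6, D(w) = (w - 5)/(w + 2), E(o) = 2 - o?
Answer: -741/2 ≈ -370.50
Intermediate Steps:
D(w) = (-5 + w)/(2 + w)
j = 39 (j = 3 + (2 - 1*(-4))*6 = 3 + (2 + 4)*6 = 3 + 6*6 = 3 + 36 = 39)
(19*((j + D(5)*(-3))/8))*(-4) = (19*((39 + ((-5 + 5)/(2 + 5))*(-3))/8))*(-4) = (19*((39 + (0/7)*(-3))*(⅛)))*(-4) = (19*((39 + ((⅐)*0)*(-3))*(⅛)))*(-4) = (19*((39 + 0*(-3))*(⅛)))*(-4) = (19*((39 + 0)*(⅛)))*(-4) = (19*(39*(⅛)))*(-4) = (19*(39/8))*(-4) = (741/8)*(-4) = -741/2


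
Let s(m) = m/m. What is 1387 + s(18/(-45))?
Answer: 1388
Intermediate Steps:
s(m) = 1
1387 + s(18/(-45)) = 1387 + 1 = 1388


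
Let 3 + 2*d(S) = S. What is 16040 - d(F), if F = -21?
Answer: 16052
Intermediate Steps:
d(S) = -3/2 + S/2
16040 - d(F) = 16040 - (-3/2 + (1/2)*(-21)) = 16040 - (-3/2 - 21/2) = 16040 - 1*(-12) = 16040 + 12 = 16052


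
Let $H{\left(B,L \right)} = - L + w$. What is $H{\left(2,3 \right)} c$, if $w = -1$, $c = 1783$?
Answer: $-7132$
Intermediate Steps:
$H{\left(B,L \right)} = -1 - L$ ($H{\left(B,L \right)} = - L - 1 = -1 - L$)
$H{\left(2,3 \right)} c = \left(-1 - 3\right) 1783 = \left(-4\right) 1783 = -7132$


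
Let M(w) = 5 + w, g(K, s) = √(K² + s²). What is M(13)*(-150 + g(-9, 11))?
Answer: -2700 + 18*√202 ≈ -2444.2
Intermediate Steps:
M(13)*(-150 + g(-9, 11)) = (5 + 13)*(-150 + √((-9)² + 11²)) = 18*(-150 + √(81 + 121)) = 18*(-150 + √202) = -2700 + 18*√202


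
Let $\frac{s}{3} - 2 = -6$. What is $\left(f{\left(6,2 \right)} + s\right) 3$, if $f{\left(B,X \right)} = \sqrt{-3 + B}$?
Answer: $-36 + 3 \sqrt{3} \approx -30.804$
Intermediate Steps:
$s = -12$ ($s = 6 + 3 \left(-6\right) = 6 - 18 = -12$)
$\left(f{\left(6,2 \right)} + s\right) 3 = \left(\sqrt{-3 + 6} - 12\right) 3 = \left(\sqrt{3} - 12\right) 3 = \left(-12 + \sqrt{3}\right) 3 = -36 + 3 \sqrt{3}$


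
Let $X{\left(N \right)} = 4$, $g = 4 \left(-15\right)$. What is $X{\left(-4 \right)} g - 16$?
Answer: $-256$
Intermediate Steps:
$g = -60$
$X{\left(-4 \right)} g - 16 = 4 \left(-60\right) - 16 = -240 - 16 = -256$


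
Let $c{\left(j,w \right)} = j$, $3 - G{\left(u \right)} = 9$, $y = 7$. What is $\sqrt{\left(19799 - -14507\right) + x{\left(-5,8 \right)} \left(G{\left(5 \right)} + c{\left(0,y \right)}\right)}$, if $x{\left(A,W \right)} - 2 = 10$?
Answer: $\sqrt{34234} \approx 185.02$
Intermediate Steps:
$G{\left(u \right)} = -6$ ($G{\left(u \right)} = 3 - 9 = -6$)
$x{\left(A,W \right)} = 12$ ($x{\left(A,W \right)} = 2 + 10 = 12$)
$\sqrt{\left(19799 - -14507\right) + x{\left(-5,8 \right)} \left(G{\left(5 \right)} + c{\left(0,y \right)}\right)} = \sqrt{\left(19799 - -14507\right) + 12 \left(-6 + 0\right)} = \sqrt{\left(19799 + 14507\right) + 12 \left(-6\right)} = \sqrt{34306 - 72} = \sqrt{34234}$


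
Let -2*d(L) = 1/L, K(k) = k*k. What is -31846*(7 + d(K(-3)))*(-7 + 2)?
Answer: 9951875/9 ≈ 1.1058e+6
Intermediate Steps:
K(k) = k**2
d(L) = -1/(2*L)
-31846*(7 + d(K(-3)))*(-7 + 2) = -31846*(7 - 1/(2*((-3)**2)))*(-7 + 2) = -31846*(7 - 1/2/9)*(-5) = -31846*(7 - 1/2*1/9)*(-5) = -31846*(7 - 1/18)*(-5) = -1990375*(-5)/9 = -31846*(-625/18) = 9951875/9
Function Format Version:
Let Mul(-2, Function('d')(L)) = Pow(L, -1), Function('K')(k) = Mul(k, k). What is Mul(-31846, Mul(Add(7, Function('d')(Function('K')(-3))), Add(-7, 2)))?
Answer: Rational(9951875, 9) ≈ 1.1058e+6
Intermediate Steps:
Function('K')(k) = Pow(k, 2)
Function('d')(L) = Mul(Rational(-1, 2), Pow(L, -1))
Mul(-31846, Mul(Add(7, Function('d')(Function('K')(-3))), Add(-7, 2))) = Mul(-31846, Mul(Add(7, Mul(Rational(-1, 2), Pow(Pow(-3, 2), -1))), Add(-7, 2))) = Mul(-31846, Mul(Add(7, Mul(Rational(-1, 2), Pow(9, -1))), -5)) = Mul(-31846, Mul(Add(7, Mul(Rational(-1, 2), Rational(1, 9))), -5)) = Mul(-31846, Mul(Add(7, Rational(-1, 18)), -5)) = Mul(-31846, Mul(Rational(125, 18), -5)) = Mul(-31846, Rational(-625, 18)) = Rational(9951875, 9)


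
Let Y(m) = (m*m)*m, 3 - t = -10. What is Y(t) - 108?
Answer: 2089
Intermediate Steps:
t = 13 (t = 3 - 1*(-10) = 3 + 10 = 13)
Y(m) = m**3 (Y(m) = m**2*m = m**3)
Y(t) - 108 = 13**3 - 108 = 2197 - 108 = 2089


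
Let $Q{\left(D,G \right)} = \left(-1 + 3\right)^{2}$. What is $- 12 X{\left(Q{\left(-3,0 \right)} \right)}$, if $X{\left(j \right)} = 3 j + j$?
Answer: $-192$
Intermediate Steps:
$Q{\left(D,G \right)} = 4$ ($Q{\left(D,G \right)} = 2^{2} = 4$)
$X{\left(j \right)} = 4 j$
$- 12 X{\left(Q{\left(-3,0 \right)} \right)} = - 12 \cdot 4 \cdot 4 = \left(-12\right) 16 = -192$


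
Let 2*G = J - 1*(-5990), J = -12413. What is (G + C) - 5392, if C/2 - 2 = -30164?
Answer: -137855/2 ≈ -68928.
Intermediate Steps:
C = -60324 (C = 4 + 2*(-30164) = 4 - 60328 = -60324)
G = -6423/2 (G = (-12413 - 1*(-5990))/2 = (-12413 + 5990)/2 = (½)*(-6423) = -6423/2 ≈ -3211.5)
(G + C) - 5392 = (-6423/2 - 60324) - 5392 = -127071/2 - 5392 = -137855/2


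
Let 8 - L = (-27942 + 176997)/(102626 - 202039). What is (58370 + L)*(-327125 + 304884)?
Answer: -129079672879729/99413 ≈ -1.2984e+9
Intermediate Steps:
L = 944359/99413 (L = 8 - (-27942 + 176997)/(102626 - 202039) = 8 - 149055/(-99413) = 8 - 149055*(-1)/99413 = 8 - 1*(-149055/99413) = 8 + 149055/99413 = 944359/99413 ≈ 9.4993)
(58370 + L)*(-327125 + 304884) = (58370 + 944359/99413)*(-327125 + 304884) = (5803681169/99413)*(-22241) = -129079672879729/99413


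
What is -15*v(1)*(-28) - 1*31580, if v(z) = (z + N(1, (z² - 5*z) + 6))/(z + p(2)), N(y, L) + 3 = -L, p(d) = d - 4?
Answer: -29900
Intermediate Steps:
p(d) = -4 + d
N(y, L) = -3 - L
v(z) = (-9 - z² + 6*z)/(-2 + z) (v(z) = (z + (-3 - ((z² - 5*z) + 6)))/(z + (-4 + 2)) = (z + (-3 - (6 + z² - 5*z)))/(z - 2) = (z + (-3 + (-6 - z² + 5*z)))/(-2 + z) = (z + (-9 - z² + 5*z))/(-2 + z) = (-9 - z² + 6*z)/(-2 + z))
-15*v(1)*(-28) - 1*31580 = -15*(-9 - 1*1² + 6*1)/(-2 + 1)*(-28) - 1*31580 = -15*(-9 - 1*1 + 6)/(-1)*(-28) - 31580 = -(-15)*(-9 - 1 + 6)*(-28) - 31580 = -(-15)*(-4)*(-28) - 31580 = -15*4*(-28) - 31580 = -60*(-28) - 31580 = 1680 - 31580 = -29900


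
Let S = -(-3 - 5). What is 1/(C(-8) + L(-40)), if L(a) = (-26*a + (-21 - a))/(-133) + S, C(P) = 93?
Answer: 133/12374 ≈ 0.010748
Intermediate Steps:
S = 8 (S = -1*(-8) = 8)
L(a) = 155/19 + 27*a/133 (L(a) = (-26*a + (-21 - a))/(-133) + 8 = (-21 - 27*a)*(-1/133) + 8 = (3/19 + 27*a/133) + 8 = 155/19 + 27*a/133)
1/(C(-8) + L(-40)) = 1/(93 + (155/19 + (27/133)*(-40))) = 1/(93 + (155/19 - 1080/133)) = 1/(93 + 5/133) = 1/(12374/133) = 133/12374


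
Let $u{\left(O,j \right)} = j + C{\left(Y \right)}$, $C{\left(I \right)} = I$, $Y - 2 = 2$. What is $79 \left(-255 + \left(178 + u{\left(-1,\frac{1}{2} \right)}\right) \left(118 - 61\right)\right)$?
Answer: $\frac{1603305}{2} \approx 8.0165 \cdot 10^{5}$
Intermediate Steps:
$Y = 4$ ($Y = 2 + 2 = 4$)
$u{\left(O,j \right)} = 4 + j$ ($u{\left(O,j \right)} = j + 4 = 4 + j$)
$79 \left(-255 + \left(178 + u{\left(-1,\frac{1}{2} \right)}\right) \left(118 - 61\right)\right) = 79 \left(-255 + \left(178 + \left(4 + \frac{1}{2}\right)\right) \left(118 - 61\right)\right) = 79 \left(-255 + \left(178 + \left(4 + \frac{1}{2}\right)\right) 57\right) = 79 \left(-255 + \left(178 + \frac{9}{2}\right) 57\right) = 79 \left(-255 + \frac{365}{2} \cdot 57\right) = 79 \left(-255 + \frac{20805}{2}\right) = 79 \cdot \frac{20295}{2} = \frac{1603305}{2}$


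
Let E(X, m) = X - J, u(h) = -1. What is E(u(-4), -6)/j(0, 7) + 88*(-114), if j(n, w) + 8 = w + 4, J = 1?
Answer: -30098/3 ≈ -10033.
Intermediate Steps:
E(X, m) = -1 + X (E(X, m) = X - 1*1 = X - 1 = -1 + X)
j(n, w) = -4 + w (j(n, w) = -8 + (w + 4) = -8 + (4 + w) = -4 + w)
E(u(-4), -6)/j(0, 7) + 88*(-114) = (-1 - 1)/(-4 + 7) + 88*(-114) = -2/3 - 10032 = -2*⅓ - 10032 = -⅔ - 10032 = -30098/3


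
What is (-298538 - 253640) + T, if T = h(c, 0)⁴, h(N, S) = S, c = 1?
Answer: -552178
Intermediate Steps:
T = 0 (T = 0⁴ = 0)
(-298538 - 253640) + T = (-298538 - 253640) + 0 = -552178 + 0 = -552178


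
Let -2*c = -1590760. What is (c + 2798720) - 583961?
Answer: 3010139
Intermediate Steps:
c = 795380 (c = -1/2*(-1590760) = 795380)
(c + 2798720) - 583961 = (795380 + 2798720) - 583961 = 3594100 - 583961 = 3010139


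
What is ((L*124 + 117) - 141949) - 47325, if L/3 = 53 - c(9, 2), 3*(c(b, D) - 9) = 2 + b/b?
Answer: -173161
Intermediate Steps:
c(b, D) = 10 (c(b, D) = 9 + (2 + b/b)/3 = 9 + (2 + 1)/3 = 9 + (⅓)*3 = 9 + 1 = 10)
L = 129 (L = 3*(53 - 1*10) = 3*(53 - 10) = 3*43 = 129)
((L*124 + 117) - 141949) - 47325 = ((129*124 + 117) - 141949) - 47325 = ((15996 + 117) - 141949) - 47325 = (16113 - 141949) - 47325 = -125836 - 47325 = -173161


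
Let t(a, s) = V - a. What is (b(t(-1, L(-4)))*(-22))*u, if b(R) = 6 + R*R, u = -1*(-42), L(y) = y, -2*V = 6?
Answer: -9240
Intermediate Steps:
V = -3 (V = -½*6 = -3)
u = 42
t(a, s) = -3 - a
b(R) = 6 + R²
(b(t(-1, L(-4)))*(-22))*u = ((6 + (-3 - 1*(-1))²)*(-22))*42 = ((6 + (-3 + 1)²)*(-22))*42 = ((6 + (-2)²)*(-22))*42 = ((6 + 4)*(-22))*42 = (10*(-22))*42 = -220*42 = -9240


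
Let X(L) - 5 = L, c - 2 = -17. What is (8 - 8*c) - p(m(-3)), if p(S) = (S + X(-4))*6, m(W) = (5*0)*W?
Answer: 122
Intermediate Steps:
c = -15 (c = 2 - 17 = -15)
X(L) = 5 + L
m(W) = 0 (m(W) = 0*W = 0)
p(S) = 6 + 6*S (p(S) = (S + (5 - 4))*6 = (S + 1)*6 = (1 + S)*6 = 6 + 6*S)
(8 - 8*c) - p(m(-3)) = (8 - 8*(-15)) - (6 + 6*0) = (8 + 120) - (6 + 0) = 128 - 1*6 = 128 - 6 = 122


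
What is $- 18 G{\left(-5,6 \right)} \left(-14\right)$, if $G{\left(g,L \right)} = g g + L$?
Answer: $7812$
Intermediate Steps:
$G{\left(g,L \right)} = L + g^{2}$ ($G{\left(g,L \right)} = g^{2} + L = L + g^{2}$)
$- 18 G{\left(-5,6 \right)} \left(-14\right) = - 18 \left(6 + \left(-5\right)^{2}\right) \left(-14\right) = - 18 \left(6 + 25\right) \left(-14\right) = \left(-18\right) 31 \left(-14\right) = \left(-558\right) \left(-14\right) = 7812$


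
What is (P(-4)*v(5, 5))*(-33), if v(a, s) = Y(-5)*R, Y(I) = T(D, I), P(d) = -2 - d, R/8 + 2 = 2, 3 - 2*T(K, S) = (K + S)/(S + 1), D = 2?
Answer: 0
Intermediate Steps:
T(K, S) = 3/2 - (K + S)/(2*(1 + S)) (T(K, S) = 3/2 - (K + S)/(2*(S + 1)) = 3/2 - (K + S)/(2*(1 + S)))
R = 0 (R = -16 + 8*2 = -16 + 16 = 0)
Y(I) = (1 + 2*I)/(2*(1 + I)) (Y(I) = (3 - 1*2 + 2*I)/(2*(1 + I)) = (3 - 2 + 2*I)/(2*(1 + I)) = (1 + 2*I)/(2*(1 + I)))
v(a, s) = 0 (v(a, s) = ((½ - 5)/(1 - 5))*0 = (-9/2/(-4))*0 = -¼*(-9/2)*0 = (9/8)*0 = 0)
(P(-4)*v(5, 5))*(-33) = ((-2 - 1*(-4))*0)*(-33) = ((-2 + 4)*0)*(-33) = (2*0)*(-33) = 0*(-33) = 0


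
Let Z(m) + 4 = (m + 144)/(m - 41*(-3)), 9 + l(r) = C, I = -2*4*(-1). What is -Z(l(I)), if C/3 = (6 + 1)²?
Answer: 254/87 ≈ 2.9195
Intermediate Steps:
I = 8 (I = -8*(-1) = 8)
C = 147 (C = 3*(6 + 1)² = 3*7² = 3*49 = 147)
l(r) = 138 (l(r) = -9 + 147 = 138)
Z(m) = -4 + (144 + m)/(123 + m) (Z(m) = -4 + (m + 144)/(m - 41*(-3)) = -4 + (144 + m)/(m + 123) = -4 + (144 + m)/(123 + m))
-Z(l(I)) = -3*(-116 - 1*138)/(123 + 138) = -3*(-116 - 138)/261 = -3*(-254)/261 = -1*(-254/87) = 254/87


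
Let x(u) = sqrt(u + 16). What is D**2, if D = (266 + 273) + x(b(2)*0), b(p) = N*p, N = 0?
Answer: 294849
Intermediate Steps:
b(p) = 0 (b(p) = 0*p = 0)
x(u) = sqrt(16 + u)
D = 543 (D = (266 + 273) + sqrt(16 + 0*0) = 539 + sqrt(16 + 0) = 539 + sqrt(16) = 539 + 4 = 543)
D**2 = 543**2 = 294849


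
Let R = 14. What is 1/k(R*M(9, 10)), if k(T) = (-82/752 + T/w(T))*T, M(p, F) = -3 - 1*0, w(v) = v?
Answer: -188/7035 ≈ -0.026724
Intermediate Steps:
M(p, F) = -3 (M(p, F) = -3 + 0 = -3)
k(T) = 335*T/376 (k(T) = (-82/752 + T/T)*T = (-82*1/752 + 1)*T = (-41/376 + 1)*T = 335*T/376)
1/k(R*M(9, 10)) = 1/(335*(14*(-3))/376) = 1/((335/376)*(-42)) = 1/(-7035/188) = -188/7035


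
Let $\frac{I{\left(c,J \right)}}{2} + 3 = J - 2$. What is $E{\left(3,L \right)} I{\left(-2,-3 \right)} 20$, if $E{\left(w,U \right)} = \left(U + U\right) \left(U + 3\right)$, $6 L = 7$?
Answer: $- \frac{28000}{9} \approx -3111.1$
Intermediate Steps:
$L = \frac{7}{6}$ ($L = \frac{1}{6} \cdot 7 = \frac{7}{6} \approx 1.1667$)
$E{\left(w,U \right)} = 2 U \left(3 + U\right)$
$I{\left(c,J \right)} = -10 + 2 J$ ($I{\left(c,J \right)} = -6 + 2 \left(J - 2\right) = -6 + 2 \left(-2 + J\right) = -6 + \left(-4 + 2 J\right) = -10 + 2 J$)
$E{\left(3,L \right)} I{\left(-2,-3 \right)} 20 = 2 \cdot \frac{7}{6} \left(3 + \frac{7}{6}\right) \left(-10 + 2 \left(-3\right)\right) 20 = 2 \cdot \frac{7}{6} \cdot \frac{25}{6} \left(-10 - 6\right) 20 = \frac{175}{18} \left(-16\right) 20 = \left(- \frac{1400}{9}\right) 20 = - \frac{28000}{9}$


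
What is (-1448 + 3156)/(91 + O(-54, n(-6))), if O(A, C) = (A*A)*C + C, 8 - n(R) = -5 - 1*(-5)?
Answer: 1708/23427 ≈ 0.072907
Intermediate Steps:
n(R) = 8 (n(R) = 8 - (-5 - 1*(-5)) = 8 - (-5 + 5) = 8 - 1*0 = 8 + 0 = 8)
O(A, C) = C + C*A**2 (O(A, C) = A**2*C + C = C*A**2 + C = C + C*A**2)
(-1448 + 3156)/(91 + O(-54, n(-6))) = (-1448 + 3156)/(91 + 8*(1 + (-54)**2)) = 1708/(91 + 8*(1 + 2916)) = 1708/(91 + 8*2917) = 1708/(91 + 23336) = 1708/23427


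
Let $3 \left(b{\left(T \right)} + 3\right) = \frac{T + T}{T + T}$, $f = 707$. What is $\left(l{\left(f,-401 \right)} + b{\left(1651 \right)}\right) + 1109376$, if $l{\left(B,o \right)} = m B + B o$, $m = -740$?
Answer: $\frac{908059}{3} \approx 3.0269 \cdot 10^{5}$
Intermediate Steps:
$l{\left(B,o \right)} = - 740 B + B o$
$b{\left(T \right)} = - \frac{8}{3}$ ($b{\left(T \right)} = -3 + \frac{\left(T + T\right) \frac{1}{T + T}}{3} = -3 + \frac{2 T \frac{1}{2 T}}{3} = -3 + \frac{1}{3} \cdot 1 = -3 + \frac{1}{3} = - \frac{8}{3}$)
$\left(l{\left(f,-401 \right)} + b{\left(1651 \right)}\right) + 1109376 = \left(707 \left(-740 - 401\right) - \frac{8}{3}\right) + 1109376 = \left(707 \left(-1141\right) - \frac{8}{3}\right) + 1109376 = \left(-806687 - \frac{8}{3}\right) + 1109376 = - \frac{2420069}{3} + 1109376 = \frac{908059}{3}$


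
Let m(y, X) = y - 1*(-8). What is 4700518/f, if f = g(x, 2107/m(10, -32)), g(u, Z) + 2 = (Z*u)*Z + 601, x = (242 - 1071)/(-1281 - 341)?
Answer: 2470253823504/3995094493 ≈ 618.32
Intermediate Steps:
m(y, X) = 8 + y (m(y, X) = y + 8 = 8 + y)
x = 829/1622 (x = -829/(-1622) = -829*(-1/1622) = 829/1622 ≈ 0.51110)
g(u, Z) = 599 + u*Z² (g(u, Z) = -2 + ((Z*u)*Z + 601) = -2 + (u*Z² + 601) = -2 + (601 + u*Z²) = 599 + u*Z²)
f = 3995094493/525528 (f = 599 + 829*(2107/(8 + 10))²/1622 = 599 + 829*(2107/18)²/1622 = 599 + (829/1622)*(4439449/324) = 599 + 3680303221/525528 = 3995094493/525528 ≈ 7602.1)
4700518/f = 4700518/(3995094493/525528) = 4700518*(525528/3995094493) = 2470253823504/3995094493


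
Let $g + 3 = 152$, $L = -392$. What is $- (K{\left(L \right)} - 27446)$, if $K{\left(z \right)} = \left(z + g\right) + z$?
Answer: $28081$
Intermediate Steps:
$g = 149$ ($g = -3 + 152 = 149$)
$K{\left(z \right)} = 149 + 2 z$ ($K{\left(z \right)} = \left(z + 149\right) + z = \left(149 + z\right) + z = 149 + 2 z$)
$- (K{\left(L \right)} - 27446) = - (\left(149 + 2 \left(-392\right)\right) - 27446) = - (\left(149 - 784\right) - 27446) = - (-635 - 27446) = \left(-1\right) \left(-28081\right) = 28081$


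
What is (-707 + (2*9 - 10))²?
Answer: 488601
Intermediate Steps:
(-707 + (2*9 - 10))² = (-707 + (18 - 10))² = (-707 + 8)² = (-699)² = 488601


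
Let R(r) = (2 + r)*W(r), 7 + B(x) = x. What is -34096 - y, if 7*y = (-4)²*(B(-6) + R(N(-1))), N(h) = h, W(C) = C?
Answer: -34064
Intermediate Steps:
B(x) = -7 + x
R(r) = r*(2 + r) (R(r) = (2 + r)*r = r*(2 + r))
y = -32 (y = ((-4)²*((-7 - 6) - (2 - 1)))/7 = (16*(-13 - 1*1))/7 = (16*(-13 - 1))/7 = (16*(-14))/7 = (⅐)*(-224) = -32)
-34096 - y = -34096 - 1*(-32) = -34096 + 32 = -34064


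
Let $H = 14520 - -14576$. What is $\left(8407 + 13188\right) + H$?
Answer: $50691$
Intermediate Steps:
$H = 29096$ ($H = 14520 + 14576 = 29096$)
$\left(8407 + 13188\right) + H = \left(8407 + 13188\right) + 29096 = 21595 + 29096 = 50691$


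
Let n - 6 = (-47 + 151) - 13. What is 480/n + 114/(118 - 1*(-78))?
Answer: 52569/9506 ≈ 5.5301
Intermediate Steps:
n = 97 (n = 6 + ((-47 + 151) - 13) = 6 + (104 - 13) = 6 + 91 = 97)
480/n + 114/(118 - 1*(-78)) = 480/97 + 114/(118 - 1*(-78)) = 480*(1/97) + 114/(118 + 78) = 480/97 + 114/196 = 480/97 + 114*(1/196) = 480/97 + 57/98 = 52569/9506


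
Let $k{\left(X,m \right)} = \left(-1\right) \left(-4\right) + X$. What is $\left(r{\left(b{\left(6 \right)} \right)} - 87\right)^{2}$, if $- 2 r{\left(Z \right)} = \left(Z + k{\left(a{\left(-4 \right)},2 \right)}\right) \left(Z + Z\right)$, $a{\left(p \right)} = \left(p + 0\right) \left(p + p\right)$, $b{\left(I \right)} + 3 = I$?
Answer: $41616$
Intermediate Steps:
$b{\left(I \right)} = -3 + I$
$a{\left(p \right)} = 2 p^{2}$ ($a{\left(p \right)} = p 2 p = 2 p^{2}$)
$k{\left(X,m \right)} = 4 + X$
$r{\left(Z \right)} = - Z \left(36 + Z\right)$ ($r{\left(Z \right)} = - \frac{\left(Z + \left(4 + 2 \left(-4\right)^{2}\right)\right) \left(Z + Z\right)}{2} = - \frac{\left(Z + \left(4 + 2 \cdot 16\right)\right) 2 Z}{2} = - \frac{\left(Z + \left(4 + 32\right)\right) 2 Z}{2} = - \frac{\left(Z + 36\right) 2 Z}{2} = - \frac{\left(36 + Z\right) 2 Z}{2} = - \frac{2 Z \left(36 + Z\right)}{2} = - Z \left(36 + Z\right)$)
$\left(r{\left(b{\left(6 \right)} \right)} - 87\right)^{2} = \left(- \left(-3 + 6\right) \left(36 + \left(-3 + 6\right)\right) - 87\right)^{2} = \left(\left(-1\right) 3 \left(36 + 3\right) - 87\right)^{2} = \left(\left(-1\right) 3 \cdot 39 - 87\right)^{2} = \left(-117 - 87\right)^{2} = \left(-204\right)^{2} = 41616$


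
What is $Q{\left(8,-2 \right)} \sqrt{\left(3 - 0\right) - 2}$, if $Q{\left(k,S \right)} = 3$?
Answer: $3$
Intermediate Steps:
$Q{\left(8,-2 \right)} \sqrt{\left(3 - 0\right) - 2} = 3 \sqrt{\left(3 - 0\right) - 2} = 3 \sqrt{\left(3 + 0\right) - 2} = 3 \sqrt{3 - 2} = 3 \sqrt{1} = 3 \cdot 1 = 3$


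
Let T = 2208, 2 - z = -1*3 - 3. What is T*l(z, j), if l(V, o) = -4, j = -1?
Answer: -8832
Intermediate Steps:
z = 8 (z = 2 - (-1*3 - 3) = 2 - (-3 - 3) = 2 - 1*(-6) = 2 + 6 = 8)
T*l(z, j) = 2208*(-4) = -8832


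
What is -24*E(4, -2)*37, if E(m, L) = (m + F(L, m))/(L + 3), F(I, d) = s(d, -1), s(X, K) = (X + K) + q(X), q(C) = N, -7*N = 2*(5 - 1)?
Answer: -36408/7 ≈ -5201.1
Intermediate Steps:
N = -8/7 (N = -2*(5 - 1)/7 = -2*4/7 = -1/7*8 = -8/7 ≈ -1.1429)
q(C) = -8/7
s(X, K) = -8/7 + K + X (s(X, K) = (X + K) - 8/7 = (K + X) - 8/7 = -8/7 + K + X)
F(I, d) = -15/7 + d (F(I, d) = -8/7 - 1 + d = -15/7 + d)
E(m, L) = (-15/7 + 2*m)/(3 + L) (E(m, L) = (m + (-15/7 + m))/(L + 3) = (-15/7 + 2*m)/(3 + L))
-24*E(4, -2)*37 = -24*(-15 + 14*4)/(7*(3 - 2))*37 = -24*(-15 + 56)/(7*1)*37 = -24*41/7*37 = -984/7*37 = -36408/7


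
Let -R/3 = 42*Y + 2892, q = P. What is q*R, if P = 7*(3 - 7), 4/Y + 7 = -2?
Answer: 241360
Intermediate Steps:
Y = -4/9 (Y = 4/(-7 - 2) = 4/(-9) = 4*(-⅑) = -4/9 ≈ -0.44444)
P = -28 (P = 7*(-4) = -28)
q = -28
R = -8620 (R = -3*(42*(-4/9) + 2892) = -3*(-56/3 + 2892) = -3*8620/3 = -8620)
q*R = -28*(-8620) = 241360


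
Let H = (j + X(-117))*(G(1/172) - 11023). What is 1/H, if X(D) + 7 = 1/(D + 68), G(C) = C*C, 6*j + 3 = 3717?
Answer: -1449616/9778893572397 ≈ -1.4824e-7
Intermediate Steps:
j = 619 (j = -½ + (⅙)*3717 = -½ + 1239/2 = 619)
G(C) = C²
X(D) = -7 + 1/(68 + D) (X(D) = -7 + 1/(D + 68) = -7 + 1/(68 + D))
H = -9778893572397/1449616 (H = (619 + (-475 - 7*(-117))/(68 - 117))*((1/172)² - 11023) = (619 + (-475 + 819)/(-49))*((1/172)² - 11023) = (619 - 1/49*344)*(1/29584 - 11023) = (619 - 344/49)*(-326104431/29584) = (29987/49)*(-326104431/29584) = -9778893572397/1449616 ≈ -6.7458e+6)
1/H = 1/(-9778893572397/1449616) = -1449616/9778893572397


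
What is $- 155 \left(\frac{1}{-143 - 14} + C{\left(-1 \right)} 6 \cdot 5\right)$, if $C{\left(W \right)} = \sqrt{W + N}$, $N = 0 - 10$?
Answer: $\frac{155}{157} - 4650 i \sqrt{11} \approx 0.98726 - 15422.0 i$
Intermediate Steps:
$N = -10$ ($N = 0 - 10 = -10$)
$C{\left(W \right)} = \sqrt{-10 + W}$ ($C{\left(W \right)} = \sqrt{W - 10} = \sqrt{-10 + W}$)
$- 155 \left(\frac{1}{-143 - 14} + C{\left(-1 \right)} 6 \cdot 5\right) = - 155 \left(\frac{1}{-143 - 14} + \sqrt{-10 - 1} \cdot 6 \cdot 5\right) = - 155 \left(\frac{1}{-157} + \sqrt{-11} \cdot 6 \cdot 5\right) = - 155 \left(- \frac{1}{157} + i \sqrt{11} \cdot 6 \cdot 5\right) = - 155 \left(- \frac{1}{157} + 6 i \sqrt{11} \cdot 5\right) = - 155 \left(- \frac{1}{157} + 30 i \sqrt{11}\right) = \frac{155}{157} - 4650 i \sqrt{11}$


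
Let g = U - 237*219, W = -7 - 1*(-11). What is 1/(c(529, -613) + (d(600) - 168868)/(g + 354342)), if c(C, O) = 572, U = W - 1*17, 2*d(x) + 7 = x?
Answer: 604852/345638201 ≈ 0.0017500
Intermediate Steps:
d(x) = -7/2 + x/2
W = 4 (W = -7 + 11 = 4)
U = -13 (U = 4 - 1*17 = 4 - 17 = -13)
g = -51916 (g = -13 - 237*219 = -13 - 51903 = -51916)
1/(c(529, -613) + (d(600) - 168868)/(g + 354342)) = 1/(572 + ((-7/2 + (1/2)*600) - 168868)/(-51916 + 354342)) = 1/(572 + ((-7/2 + 300) - 168868)/302426) = 1/(572 + (593/2 - 168868)*(1/302426)) = 1/(572 - 337143/2*1/302426) = 1/(572 - 337143/604852) = 1/(345638201/604852) = 604852/345638201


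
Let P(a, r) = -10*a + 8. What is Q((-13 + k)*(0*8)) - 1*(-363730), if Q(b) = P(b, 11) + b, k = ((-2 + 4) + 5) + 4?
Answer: 363738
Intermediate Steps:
k = 11 (k = (2 + 5) + 4 = 7 + 4 = 11)
P(a, r) = 8 - 10*a
Q(b) = 8 - 9*b (Q(b) = (8 - 10*b) + b = 8 - 9*b)
Q((-13 + k)*(0*8)) - 1*(-363730) = (8 - 9*(-13 + 11)*0*8) - 1*(-363730) = (8 - (-18)*0) + 363730 = (8 - 9*0) + 363730 = (8 + 0) + 363730 = 8 + 363730 = 363738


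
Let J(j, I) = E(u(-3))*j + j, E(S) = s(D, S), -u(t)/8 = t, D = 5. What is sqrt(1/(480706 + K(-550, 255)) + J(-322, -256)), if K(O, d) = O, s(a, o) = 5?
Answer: I*sqrt(111355545714249)/240078 ≈ 43.955*I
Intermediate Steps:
u(t) = -8*t
E(S) = 5
J(j, I) = 6*j (J(j, I) = 5*j + j = 6*j)
sqrt(1/(480706 + K(-550, 255)) + J(-322, -256)) = sqrt(1/(480706 - 550) + 6*(-322)) = sqrt(1/480156 - 1932) = sqrt(-927661391/480156) = I*sqrt(111355545714249)/240078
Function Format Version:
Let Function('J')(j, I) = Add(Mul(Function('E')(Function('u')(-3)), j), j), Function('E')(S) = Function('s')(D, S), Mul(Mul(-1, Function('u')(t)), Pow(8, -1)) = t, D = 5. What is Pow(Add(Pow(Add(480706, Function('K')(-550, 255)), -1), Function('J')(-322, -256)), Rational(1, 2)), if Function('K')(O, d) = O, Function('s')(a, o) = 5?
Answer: Mul(Rational(1, 240078), I, Pow(111355545714249, Rational(1, 2))) ≈ Mul(43.955, I)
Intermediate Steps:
Function('u')(t) = Mul(-8, t)
Function('E')(S) = 5
Function('J')(j, I) = Mul(6, j) (Function('J')(j, I) = Add(Mul(5, j), j) = Mul(6, j))
Pow(Add(Pow(Add(480706, Function('K')(-550, 255)), -1), Function('J')(-322, -256)), Rational(1, 2)) = Pow(Add(Pow(Add(480706, -550), -1), Mul(6, -322)), Rational(1, 2)) = Pow(Add(Pow(480156, -1), -1932), Rational(1, 2)) = Pow(Add(Rational(1, 480156), -1932), Rational(1, 2)) = Pow(Rational(-927661391, 480156), Rational(1, 2)) = Mul(Rational(1, 240078), I, Pow(111355545714249, Rational(1, 2)))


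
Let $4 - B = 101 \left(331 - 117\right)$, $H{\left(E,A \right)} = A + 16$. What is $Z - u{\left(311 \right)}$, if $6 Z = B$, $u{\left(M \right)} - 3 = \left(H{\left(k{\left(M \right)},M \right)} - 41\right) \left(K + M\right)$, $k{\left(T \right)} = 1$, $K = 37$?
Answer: $- \frac{309398}{3} \approx -1.0313 \cdot 10^{5}$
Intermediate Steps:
$H{\left(E,A \right)} = 16 + A$
$B = -21610$ ($B = 4 - 101 \left(331 - 117\right) = 4 - 101 \cdot 214 = 4 - 21614 = -21610$)
$u{\left(M \right)} = 3 + \left(-25 + M\right) \left(37 + M\right)$ ($u{\left(M \right)} = 3 + \left(\left(16 + M\right) - 41\right) \left(37 + M\right) = 3 + \left(-25 + M\right) \left(37 + M\right)$)
$Z = - \frac{10805}{3}$ ($Z = \frac{1}{6} \left(-21610\right) = - \frac{10805}{3} \approx -3601.7$)
$Z - u{\left(311 \right)} = - \frac{10805}{3} - \left(-922 + 311^{2} + 12 \cdot 311\right) = - \frac{10805}{3} - \left(-922 + 96721 + 3732\right) = - \frac{10805}{3} - 99531 = - \frac{309398}{3}$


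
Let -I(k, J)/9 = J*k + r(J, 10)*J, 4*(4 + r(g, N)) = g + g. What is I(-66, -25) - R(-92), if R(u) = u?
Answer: -36941/2 ≈ -18471.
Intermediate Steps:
r(g, N) = -4 + g/2 (r(g, N) = -4 + (g + g)/4 = -4 + (2*g)/4 = -4 + g/2)
I(k, J) = -9*J*k - 9*J*(-4 + J/2) (I(k, J) = -9*(J*k + (-4 + J/2)*J) = -9*(J*k + J*(-4 + J/2)) = -9*J*k - 9*J*(-4 + J/2))
I(-66, -25) - R(-92) = (9/2)*(-25)*(8 - 1*(-25) - 2*(-66)) - 1*(-92) = (9/2)*(-25)*(8 + 25 + 132) + 92 = (9/2)*(-25)*165 + 92 = -37125/2 + 92 = -36941/2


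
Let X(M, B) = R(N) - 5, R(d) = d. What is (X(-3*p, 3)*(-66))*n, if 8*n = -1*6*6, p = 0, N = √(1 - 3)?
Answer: -1485 + 297*I*√2 ≈ -1485.0 + 420.02*I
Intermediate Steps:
N = I*√2 (N = √(-2) = I*√2 ≈ 1.4142*I)
X(M, B) = -5 + I*√2 (X(M, B) = I*√2 - 5 = -5 + I*√2)
n = -9/2 (n = (-1*6*6)/8 = (-6*6)/8 = (⅛)*(-36) = -9/2 ≈ -4.5000)
(X(-3*p, 3)*(-66))*n = ((-5 + I*√2)*(-66))*(-9/2) = (330 - 66*I*√2)*(-9/2) = -1485 + 297*I*√2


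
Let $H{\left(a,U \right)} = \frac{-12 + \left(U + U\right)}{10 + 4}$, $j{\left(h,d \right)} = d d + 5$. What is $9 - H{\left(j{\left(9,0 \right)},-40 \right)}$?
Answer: $\frac{109}{7} \approx 15.571$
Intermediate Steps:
$j{\left(h,d \right)} = 5 + d^{2}$ ($j{\left(h,d \right)} = d^{2} + 5 = 5 + d^{2}$)
$H{\left(a,U \right)} = - \frac{6}{7} + \frac{U}{7}$ ($H{\left(a,U \right)} = \frac{-12 + 2 U}{14} = \left(-12 + 2 U\right) \frac{1}{14} = - \frac{6}{7} + \frac{U}{7}$)
$9 - H{\left(j{\left(9,0 \right)},-40 \right)} = 9 - \left(- \frac{6}{7} + \frac{1}{7} \left(-40\right)\right) = 9 - \left(- \frac{6}{7} - \frac{40}{7}\right) = 9 - - \frac{46}{7} = 9 + \frac{46}{7} = \frac{109}{7}$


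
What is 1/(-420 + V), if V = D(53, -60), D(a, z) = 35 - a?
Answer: -1/438 ≈ -0.0022831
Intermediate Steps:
V = -18 (V = 35 - 1*53 = 35 - 53 = -18)
1/(-420 + V) = 1/(-420 - 18) = 1/(-438) = -1/438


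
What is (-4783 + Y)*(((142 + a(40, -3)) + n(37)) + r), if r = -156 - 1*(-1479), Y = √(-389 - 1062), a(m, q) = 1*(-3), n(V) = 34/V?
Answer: -258894224/37 + 54128*I*√1451/37 ≈ -6.9971e+6 + 55726.0*I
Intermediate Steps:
a(m, q) = -3
Y = I*√1451 (Y = √(-1451) = I*√1451 ≈ 38.092*I)
r = 1323 (r = -156 + 1479 = 1323)
(-4783 + Y)*(((142 + a(40, -3)) + n(37)) + r) = (-4783 + I*√1451)*(((142 - 3) + 34/37) + 1323) = (-4783 + I*√1451)*((139 + 34*(1/37)) + 1323) = (-4783 + I*√1451)*((139 + 34/37) + 1323) = (-4783 + I*√1451)*(5177/37 + 1323) = (-4783 + I*√1451)*(54128/37) = -258894224/37 + 54128*I*√1451/37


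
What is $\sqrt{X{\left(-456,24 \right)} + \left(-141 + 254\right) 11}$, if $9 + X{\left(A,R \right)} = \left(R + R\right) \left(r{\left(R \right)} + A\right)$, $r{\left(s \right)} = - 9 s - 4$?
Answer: $i \sqrt{31214} \approx 176.67 i$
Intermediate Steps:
$r{\left(s \right)} = -4 - 9 s$
$X{\left(A,R \right)} = -9 + 2 R \left(-4 + A - 9 R\right)$ ($X{\left(A,R \right)} = -9 + \left(R + R\right) \left(\left(-4 - 9 R\right) + A\right) = -9 + 2 R \left(-4 + A - 9 R\right)$)
$\sqrt{X{\left(-456,24 \right)} + \left(-141 + 254\right) 11} = \sqrt{\left(-9 - 48 \left(4 + 9 \cdot 24\right) + 2 \left(-456\right) 24\right) + \left(-141 + 254\right) 11} = \sqrt{\left(-9 - 48 \left(4 + 216\right) - 21888\right) + 113 \cdot 11} = \sqrt{\left(-9 - 48 \cdot 220 - 21888\right) + 1243} = \sqrt{\left(-9 - 10560 - 21888\right) + 1243} = \sqrt{-32457 + 1243} = \sqrt{-31214} = i \sqrt{31214}$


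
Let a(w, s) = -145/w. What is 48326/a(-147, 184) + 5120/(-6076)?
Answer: 10790671918/220255 ≈ 48992.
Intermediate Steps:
48326/a(-147, 184) + 5120/(-6076) = 48326/((-145/(-147))) + 5120/(-6076) = 48326/((-145*(-1/147))) + 5120*(-1/6076) = 48326/(145/147) - 1280/1519 = 48326*(147/145) - 1280/1519 = 7103922/145 - 1280/1519 = 10790671918/220255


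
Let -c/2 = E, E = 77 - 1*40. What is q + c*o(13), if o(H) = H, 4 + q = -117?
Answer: -1083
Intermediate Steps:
q = -121 (q = -4 - 117 = -121)
E = 37 (E = 77 - 40 = 37)
c = -74 (c = -2*37 = -74)
q + c*o(13) = -121 - 74*13 = -121 - 962 = -1083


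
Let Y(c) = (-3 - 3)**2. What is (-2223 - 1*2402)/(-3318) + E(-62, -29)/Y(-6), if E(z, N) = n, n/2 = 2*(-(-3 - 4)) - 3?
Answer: 9979/4977 ≈ 2.0050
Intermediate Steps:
Y(c) = 36 (Y(c) = (-6)**2 = 36)
n = 22 (n = 2*(2*(-(-3 - 4)) - 3) = 2*(2*(-1*(-7)) - 3) = 2*(2*7 - 3) = 2*(14 - 3) = 2*11 = 22)
E(z, N) = 22
(-2223 - 1*2402)/(-3318) + E(-62, -29)/Y(-6) = (-2223 - 1*2402)/(-3318) + 22/36 = (-2223 - 2402)*(-1/3318) + 22*(1/36) = -4625*(-1/3318) + 11/18 = 4625/3318 + 11/18 = 9979/4977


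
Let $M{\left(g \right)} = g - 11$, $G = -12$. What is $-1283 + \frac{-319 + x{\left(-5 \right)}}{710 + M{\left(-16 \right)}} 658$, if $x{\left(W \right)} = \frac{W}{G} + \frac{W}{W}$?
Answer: $- \frac{6511553}{4098} \approx -1589.0$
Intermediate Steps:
$x{\left(W \right)} = 1 - \frac{W}{12}$ ($x{\left(W \right)} = \frac{W}{-12} + \frac{W}{W} = W \left(- \frac{1}{12}\right) + 1 = - \frac{W}{12} + 1 = 1 - \frac{W}{12}$)
$M{\left(g \right)} = -11 + g$ ($M{\left(g \right)} = g - 11 = -11 + g$)
$-1283 + \frac{-319 + x{\left(-5 \right)}}{710 + M{\left(-16 \right)}} 658 = -1283 + \frac{-319 + \left(1 - - \frac{5}{12}\right)}{710 - 27} \cdot 658 = -1283 + \frac{-319 + \left(1 + \frac{5}{12}\right)}{710 - 27} \cdot 658 = -1283 + \frac{-319 + \frac{17}{12}}{683} \cdot 658 = -1283 + \left(- \frac{3811}{12}\right) \frac{1}{683} \cdot 658 = -1283 - \frac{1253819}{4098} = - \frac{6511553}{4098}$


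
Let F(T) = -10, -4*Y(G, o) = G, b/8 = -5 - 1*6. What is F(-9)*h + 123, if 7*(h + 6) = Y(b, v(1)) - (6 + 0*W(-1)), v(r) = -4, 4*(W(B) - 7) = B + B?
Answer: 1121/7 ≈ 160.14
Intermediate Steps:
W(B) = 7 + B/2 (W(B) = 7 + (B + B)/4 = 7 + (2*B)/4 = 7 + B/2)
b = -88 (b = 8*(-5 - 1*6) = 8*(-5 - 6) = 8*(-11) = -88)
Y(G, o) = -G/4
h = -26/7 (h = -6 + (-1/4*(-88) - (6 + 0*(7 + (1/2)*(-1))))/7 = -6 + (22 - (6 + 0*(7 - 1/2)))/7 = -6 + (22 - (6 + 0*(13/2)))/7 = -6 + (22 - (6 + 0))/7 = -6 + (22 - 1*6)/7 = -6 + (22 - 6)/7 = -6 + (1/7)*16 = -6 + 16/7 = -26/7 ≈ -3.7143)
F(-9)*h + 123 = -10*(-26/7) + 123 = 260/7 + 123 = 1121/7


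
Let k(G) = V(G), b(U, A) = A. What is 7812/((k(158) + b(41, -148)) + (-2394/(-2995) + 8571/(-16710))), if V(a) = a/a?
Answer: -26064191160/489499637 ≈ -53.247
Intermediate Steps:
V(a) = 1
k(G) = 1
7812/((k(158) + b(41, -148)) + (-2394/(-2995) + 8571/(-16710))) = 7812/((1 - 148) + (-2394/(-2995) + 8571/(-16710))) = 7812/(-147 + (-2394*(-1/2995) + 8571*(-1/16710))) = 7812/(-147 + (2394/2995 - 2857/5570)) = 7812/(-147 + 955573/3336430) = 7812/(-489499637/3336430) = 7812*(-3336430/489499637) = -26064191160/489499637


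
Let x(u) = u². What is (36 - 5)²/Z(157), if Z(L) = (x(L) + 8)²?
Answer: 961/607967649 ≈ 1.5807e-6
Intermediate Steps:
Z(L) = (8 + L²)² (Z(L) = (L² + 8)² = (8 + L²)²)
(36 - 5)²/Z(157) = (36 - 5)²/((8 + 157²)²) = 31²/((8 + 24649)²) = 961/(24657²) = 961/607967649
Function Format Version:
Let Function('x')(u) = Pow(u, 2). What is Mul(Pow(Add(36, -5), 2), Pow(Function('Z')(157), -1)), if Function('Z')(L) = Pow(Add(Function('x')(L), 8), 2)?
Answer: Rational(961, 607967649) ≈ 1.5807e-6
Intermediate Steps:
Function('Z')(L) = Pow(Add(8, Pow(L, 2)), 2) (Function('Z')(L) = Pow(Add(Pow(L, 2), 8), 2) = Pow(Add(8, Pow(L, 2)), 2))
Mul(Pow(Add(36, -5), 2), Pow(Function('Z')(157), -1)) = Mul(Pow(Add(36, -5), 2), Pow(Pow(Add(8, Pow(157, 2)), 2), -1)) = Mul(Pow(31, 2), Pow(Pow(Add(8, 24649), 2), -1)) = Mul(961, Pow(Pow(24657, 2), -1)) = Mul(961, Pow(607967649, -1)) = Mul(961, Rational(1, 607967649)) = Rational(961, 607967649)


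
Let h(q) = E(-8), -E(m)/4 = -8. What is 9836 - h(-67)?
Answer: 9804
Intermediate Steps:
E(m) = 32 (E(m) = -4*(-8) = 32)
h(q) = 32
9836 - h(-67) = 9836 - 1*32 = 9836 - 32 = 9804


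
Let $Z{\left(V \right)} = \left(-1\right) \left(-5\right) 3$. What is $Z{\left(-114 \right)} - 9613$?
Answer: $-9598$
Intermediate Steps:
$Z{\left(V \right)} = 15$ ($Z{\left(V \right)} = 5 \cdot 3 = 15$)
$Z{\left(-114 \right)} - 9613 = 15 - 9613 = -9598$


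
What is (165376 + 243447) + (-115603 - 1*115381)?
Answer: 177839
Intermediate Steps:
(165376 + 243447) + (-115603 - 1*115381) = 408823 + (-115603 - 115381) = 408823 - 230984 = 177839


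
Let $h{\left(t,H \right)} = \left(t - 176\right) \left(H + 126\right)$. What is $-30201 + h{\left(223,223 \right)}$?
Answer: $-13798$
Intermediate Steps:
$h{\left(t,H \right)} = \left(-176 + t\right) \left(126 + H\right)$
$-30201 + h{\left(223,223 \right)} = -30201 + \left(-22176 - 39248 + 126 \cdot 223 + 223 \cdot 223\right) = -30201 + \left(-22176 - 39248 + 28098 + 49729\right) = -30201 + 16403 = -13798$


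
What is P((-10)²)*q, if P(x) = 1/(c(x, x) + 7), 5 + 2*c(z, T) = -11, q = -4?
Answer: 4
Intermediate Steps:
c(z, T) = -8 (c(z, T) = -5/2 + (½)*(-11) = -5/2 - 11/2 = -8)
P(x) = -1 (P(x) = 1/(-8 + 7) = 1/(-1) = -1)
P((-10)²)*q = -1*(-4) = 4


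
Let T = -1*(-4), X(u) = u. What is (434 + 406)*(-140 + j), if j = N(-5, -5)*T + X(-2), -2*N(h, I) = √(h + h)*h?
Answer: -119280 + 8400*I*√10 ≈ -1.1928e+5 + 26563.0*I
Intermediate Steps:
T = 4
N(h, I) = -√2*h^(3/2)/2 (N(h, I) = -√(h + h)*h/2 = -√(2*h)*h/2 = -√2*√h*h/2 = -√2*h^(3/2)/2)
j = -2 + 10*I*√10 (j = -√2*(-5)^(3/2)/2*4 - 2 = -√2*(-5*I*√5)/2*4 - 2 = (5*I*√10/2)*4 - 2 = 10*I*√10 - 2 = -2 + 10*I*√10 ≈ -2.0 + 31.623*I)
(434 + 406)*(-140 + j) = (434 + 406)*(-140 + (-2 + 10*I*√10)) = 840*(-142 + 10*I*√10) = -119280 + 8400*I*√10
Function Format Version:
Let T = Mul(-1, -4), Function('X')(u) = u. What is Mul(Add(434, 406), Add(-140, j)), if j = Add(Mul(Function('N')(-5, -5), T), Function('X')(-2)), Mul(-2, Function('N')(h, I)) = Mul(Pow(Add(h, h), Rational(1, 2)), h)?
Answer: Add(-119280, Mul(8400, I, Pow(10, Rational(1, 2)))) ≈ Add(-1.1928e+5, Mul(26563., I))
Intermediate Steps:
T = 4
Function('N')(h, I) = Mul(Rational(-1, 2), Pow(2, Rational(1, 2)), Pow(h, Rational(3, 2))) (Function('N')(h, I) = Mul(Rational(-1, 2), Mul(Pow(Add(h, h), Rational(1, 2)), h)) = Mul(Rational(-1, 2), Mul(Pow(Mul(2, h), Rational(1, 2)), h)) = Mul(Rational(-1, 2), Mul(Mul(Pow(2, Rational(1, 2)), Pow(h, Rational(1, 2))), h)) = Mul(Rational(-1, 2), Mul(Pow(2, Rational(1, 2)), Pow(h, Rational(3, 2)))) = Mul(Rational(-1, 2), Pow(2, Rational(1, 2)), Pow(h, Rational(3, 2))))
j = Add(-2, Mul(10, I, Pow(10, Rational(1, 2)))) (j = Add(Mul(Mul(Rational(-1, 2), Pow(2, Rational(1, 2)), Pow(-5, Rational(3, 2))), 4), -2) = Add(Mul(Mul(Rational(-1, 2), Pow(2, Rational(1, 2)), Mul(-5, I, Pow(5, Rational(1, 2)))), 4), -2) = Add(Mul(Mul(Rational(5, 2), I, Pow(10, Rational(1, 2))), 4), -2) = Add(Mul(10, I, Pow(10, Rational(1, 2))), -2) = Add(-2, Mul(10, I, Pow(10, Rational(1, 2)))) ≈ Add(-2.0000, Mul(31.623, I)))
Mul(Add(434, 406), Add(-140, j)) = Mul(Add(434, 406), Add(-140, Add(-2, Mul(10, I, Pow(10, Rational(1, 2)))))) = Mul(840, Add(-142, Mul(10, I, Pow(10, Rational(1, 2))))) = Add(-119280, Mul(8400, I, Pow(10, Rational(1, 2))))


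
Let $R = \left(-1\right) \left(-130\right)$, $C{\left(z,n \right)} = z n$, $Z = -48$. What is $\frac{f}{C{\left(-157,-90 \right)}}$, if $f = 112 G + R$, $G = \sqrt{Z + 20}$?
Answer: $\frac{13}{1413} + \frac{112 i \sqrt{7}}{7065} \approx 0.0092003 + 0.041943 i$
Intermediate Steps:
$C{\left(z,n \right)} = n z$
$G = 2 i \sqrt{7}$ ($G = \sqrt{-48 + 20} = \sqrt{-28} = 2 i \sqrt{7} \approx 5.2915 i$)
$R = 130$
$f = 130 + 224 i \sqrt{7}$ ($f = 112 \cdot 2 i \sqrt{7} + 130 = 224 i \sqrt{7} + 130 = 130 + 224 i \sqrt{7} \approx 130.0 + 592.65 i$)
$\frac{f}{C{\left(-157,-90 \right)}} = \frac{130 + 224 i \sqrt{7}}{\left(-90\right) \left(-157\right)} = \frac{130 + 224 i \sqrt{7}}{14130} = \left(130 + 224 i \sqrt{7}\right) \frac{1}{14130} = \frac{13}{1413} + \frac{112 i \sqrt{7}}{7065}$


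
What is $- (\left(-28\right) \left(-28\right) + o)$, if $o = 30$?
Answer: $-814$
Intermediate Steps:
$- (\left(-28\right) \left(-28\right) + o) = - (\left(-28\right) \left(-28\right) + 30) = - (784 + 30) = \left(-1\right) 814 = -814$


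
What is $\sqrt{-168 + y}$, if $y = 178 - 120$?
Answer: $i \sqrt{110} \approx 10.488 i$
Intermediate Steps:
$y = 58$ ($y = 178 - 120 = 58$)
$\sqrt{-168 + y} = \sqrt{-168 + 58} = \sqrt{-110} = i \sqrt{110}$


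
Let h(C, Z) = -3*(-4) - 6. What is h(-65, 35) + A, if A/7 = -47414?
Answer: -331892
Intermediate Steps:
A = -331898 (A = 7*(-47414) = -331898)
h(C, Z) = 6 (h(C, Z) = 12 - 6 = 6)
h(-65, 35) + A = 6 - 331898 = -331892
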